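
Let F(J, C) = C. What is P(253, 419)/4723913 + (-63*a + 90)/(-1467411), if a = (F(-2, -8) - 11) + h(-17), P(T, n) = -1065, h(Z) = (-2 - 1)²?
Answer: -1654670025/2310640633081 ≈ -0.00071611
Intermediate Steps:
h(Z) = 9 (h(Z) = (-3)² = 9)
a = -10 (a = (-8 - 11) + 9 = -19 + 9 = -10)
P(253, 419)/4723913 + (-63*a + 90)/(-1467411) = -1065/4723913 + (-63*(-10) + 90)/(-1467411) = -1065*1/4723913 + (630 + 90)*(-1/1467411) = -1065/4723913 + 720*(-1/1467411) = -1065/4723913 - 240/489137 = -1654670025/2310640633081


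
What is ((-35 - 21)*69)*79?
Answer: -305256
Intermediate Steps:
((-35 - 21)*69)*79 = -56*69*79 = -3864*79 = -305256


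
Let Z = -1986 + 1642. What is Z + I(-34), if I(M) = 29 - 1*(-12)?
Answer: -303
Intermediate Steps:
I(M) = 41 (I(M) = 29 + 12 = 41)
Z = -344
Z + I(-34) = -344 + 41 = -303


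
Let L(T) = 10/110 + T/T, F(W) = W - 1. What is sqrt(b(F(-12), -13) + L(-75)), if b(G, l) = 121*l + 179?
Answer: I*sqrt(168542)/11 ≈ 37.322*I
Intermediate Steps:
F(W) = -1 + W
b(G, l) = 179 + 121*l
L(T) = 12/11 (L(T) = 10*(1/110) + 1 = 1/11 + 1 = 12/11)
sqrt(b(F(-12), -13) + L(-75)) = sqrt((179 + 121*(-13)) + 12/11) = sqrt((179 - 1573) + 12/11) = sqrt(-1394 + 12/11) = sqrt(-15322/11) = I*sqrt(168542)/11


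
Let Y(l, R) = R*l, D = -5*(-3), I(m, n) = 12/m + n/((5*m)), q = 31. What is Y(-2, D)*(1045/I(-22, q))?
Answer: 3448500/91 ≈ 37896.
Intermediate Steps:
I(m, n) = 12/m + n/(5*m) (I(m, n) = 12/m + n*(1/(5*m)) = 12/m + n/(5*m))
D = 15
Y(-2, D)*(1045/I(-22, q)) = (15*(-2))*(1045/(((⅕)*(60 + 31)/(-22)))) = -31350/((⅕)*(-1/22)*91) = -31350/(-91/110) = -31350*(-110)/91 = -30*(-114950/91) = 3448500/91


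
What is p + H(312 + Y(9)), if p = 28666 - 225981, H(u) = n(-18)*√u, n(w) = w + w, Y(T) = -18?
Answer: -197315 - 252*√6 ≈ -1.9793e+5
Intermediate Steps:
n(w) = 2*w
H(u) = -36*√u (H(u) = (2*(-18))*√u = -36*√u)
p = -197315
p + H(312 + Y(9)) = -197315 - 36*√(312 - 18) = -197315 - 252*√6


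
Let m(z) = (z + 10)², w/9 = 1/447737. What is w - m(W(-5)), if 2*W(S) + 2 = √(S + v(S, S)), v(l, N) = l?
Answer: -70294691/895474 - 9*I*√10 ≈ -78.5 - 28.461*I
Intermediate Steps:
w = 9/447737 ≈ 2.0101e-5
W(S) = -1 + √2*√S/2 (W(S) = -1 + √(S + S)/2 = -1 + √(2*S)/2 = -1 + (√2*√S)/2 = -1 + √2*√S/2)
m(z) = (10 + z)²
w - m(W(-5)) = 9/447737 - (10 + (-1 + √2*√(-5)/2))² = 9/447737 - (10 + (-1 + √2*(I*√5)/2))² = 9/447737 - (10 + (-1 + I*√10/2))² = 9/447737 - (9 + I*√10/2)²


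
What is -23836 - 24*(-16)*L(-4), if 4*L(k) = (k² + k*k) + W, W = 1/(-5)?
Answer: -103916/5 ≈ -20783.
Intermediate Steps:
W = -⅕ ≈ -0.20000
L(k) = -1/20 + k²/2 (L(k) = ((k² + k*k) - ⅕)/4 = ((k² + k²) - ⅕)/4 = (2*k² - ⅕)/4 = (-⅕ + 2*k²)/4 = -1/20 + k²/2)
-23836 - 24*(-16)*L(-4) = -23836 - 24*(-16)*(-1/20 + (½)*(-4)²) = -23836 - (-384)*(-1/20 + (½)*16) = -23836 - (-384)*(-1/20 + 8) = -23836 - (-384)*159/20 = -23836 - 1*(-15264/5) = -23836 + 15264/5 = -103916/5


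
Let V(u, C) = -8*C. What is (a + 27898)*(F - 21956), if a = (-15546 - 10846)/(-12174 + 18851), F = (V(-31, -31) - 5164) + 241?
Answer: -450907749234/607 ≈ -7.4285e+8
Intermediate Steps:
F = -4675 (F = (-8*(-31) - 5164) + 241 = (248 - 5164) + 241 = -4916 + 241 = -4675)
a = -26392/6677 ≈ -3.9527
(a + 27898)*(F - 21956) = (-26392/6677 + 27898)*(-4675 - 21956) = (186248554/6677)*(-26631) = -450907749234/607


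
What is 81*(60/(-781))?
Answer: -4860/781 ≈ -6.2228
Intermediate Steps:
81*(60/(-781)) = 81*(60*(-1/781)) = 81*(-60/781) = -4860/781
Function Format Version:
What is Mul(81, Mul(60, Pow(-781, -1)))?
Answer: Rational(-4860, 781) ≈ -6.2228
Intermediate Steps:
Mul(81, Mul(60, Pow(-781, -1))) = Mul(81, Mul(60, Rational(-1, 781))) = Mul(81, Rational(-60, 781)) = Rational(-4860, 781)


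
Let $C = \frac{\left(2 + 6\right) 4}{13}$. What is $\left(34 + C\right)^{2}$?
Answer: $\frac{224676}{169} \approx 1329.4$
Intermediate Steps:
$C = \frac{32}{13}$ ($C = 8 \cdot 4 \cdot \frac{1}{13} = 32 \cdot \frac{1}{13} = \frac{32}{13} \approx 2.4615$)
$\left(34 + C\right)^{2} = \left(34 + \frac{32}{13}\right)^{2} = \left(\frac{474}{13}\right)^{2} = \frac{224676}{169}$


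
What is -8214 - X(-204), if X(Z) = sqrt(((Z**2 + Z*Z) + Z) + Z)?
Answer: -8214 - 2*sqrt(20706) ≈ -8501.8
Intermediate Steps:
X(Z) = sqrt(2*Z + 2*Z**2) (X(Z) = sqrt(((Z**2 + Z**2) + Z) + Z) = sqrt((2*Z**2 + Z) + Z) = sqrt((Z + 2*Z**2) + Z) = sqrt(2*Z + 2*Z**2))
-8214 - X(-204) = -8214 - sqrt(2)*sqrt(-204*(1 - 204)) = -8214 - sqrt(2)*sqrt(-204*(-203)) = -8214 - sqrt(2)*sqrt(41412) = -8214 - sqrt(2)*2*sqrt(10353) = -8214 - 2*sqrt(20706)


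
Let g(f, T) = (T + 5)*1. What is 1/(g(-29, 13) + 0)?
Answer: 1/18 ≈ 0.055556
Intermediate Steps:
g(f, T) = 5 + T (g(f, T) = (5 + T)*1 = 5 + T)
1/(g(-29, 13) + 0) = 1/((5 + 13) + 0) = 1/(18 + 0) = 1/18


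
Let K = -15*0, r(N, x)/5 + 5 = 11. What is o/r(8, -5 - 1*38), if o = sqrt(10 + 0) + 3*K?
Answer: sqrt(10)/30 ≈ 0.10541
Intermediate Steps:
r(N, x) = 30 (r(N, x) = -25 + 5*11 = -25 + 55 = 30)
K = 0
o = sqrt(10) (o = sqrt(10 + 0) + 3*0 = sqrt(10) + 0 = sqrt(10) ≈ 3.1623)
o/r(8, -5 - 1*38) = sqrt(10)/30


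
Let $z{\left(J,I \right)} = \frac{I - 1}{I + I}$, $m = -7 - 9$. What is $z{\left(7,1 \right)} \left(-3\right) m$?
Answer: $0$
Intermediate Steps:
$m = -16$ ($m = -7 - 9 = -16$)
$z{\left(J,I \right)} = \frac{-1 + I}{2 I}$
$z{\left(7,1 \right)} \left(-3\right) m = \frac{-1 + 1}{2 \cdot 1} \left(-3\right) \left(-16\right) = \frac{1}{2} \cdot 1 \cdot 0 \left(-3\right) \left(-16\right) = 0 \left(-3\right) \left(-16\right) = 0 \left(-16\right) = 0$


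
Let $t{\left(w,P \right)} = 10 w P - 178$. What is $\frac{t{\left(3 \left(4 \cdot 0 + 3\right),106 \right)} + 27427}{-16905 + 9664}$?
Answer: $- \frac{36789}{7241} \approx -5.0807$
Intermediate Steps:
$t{\left(w,P \right)} = -178 + 10 P w$ ($t{\left(w,P \right)} = 10 P w - 178 = -178 + 10 P w$)
$\frac{t{\left(3 \left(4 \cdot 0 + 3\right),106 \right)} + 27427}{-16905 + 9664} = \frac{\left(-178 + 10 \cdot 106 \cdot 3 \left(4 \cdot 0 + 3\right)\right) + 27427}{-16905 + 9664} = \frac{\left(-178 + 10 \cdot 106 \cdot 3 \left(0 + 3\right)\right) + 27427}{-7241} = \left(\left(-178 + 10 \cdot 106 \cdot 3 \cdot 3\right) + 27427\right) \left(- \frac{1}{7241}\right) = \left(\left(-178 + 10 \cdot 106 \cdot 9\right) + 27427\right) \left(- \frac{1}{7241}\right) = \left(\left(-178 + 9540\right) + 27427\right) \left(- \frac{1}{7241}\right) = \left(9362 + 27427\right) \left(- \frac{1}{7241}\right) = 36789 \left(- \frac{1}{7241}\right) = - \frac{36789}{7241}$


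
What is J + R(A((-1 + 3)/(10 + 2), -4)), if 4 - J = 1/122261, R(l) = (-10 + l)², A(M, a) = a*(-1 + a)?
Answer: 12715143/122261 ≈ 104.00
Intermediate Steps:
J = 489043/122261 (J = 4 - 1/122261 = 489043/122261 ≈ 4.0000)
J + R(A((-1 + 3)/(10 + 2), -4)) = 489043/122261 + (-10 - 4*(-1 - 4))² = 489043/122261 + (-10 - 4*(-5))² = 489043/122261 + (-10 + 20)² = 489043/122261 + 10² = 489043/122261 + 100 = 12715143/122261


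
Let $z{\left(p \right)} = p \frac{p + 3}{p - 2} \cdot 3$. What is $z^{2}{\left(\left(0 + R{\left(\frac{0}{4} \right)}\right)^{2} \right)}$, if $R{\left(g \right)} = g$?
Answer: $0$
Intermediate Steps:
$z{\left(p \right)} = \frac{3 p \left(3 + p\right)}{-2 + p}$ ($z{\left(p \right)} = p \frac{3 + p}{-2 + p} 3 = \frac{p \left(3 + p\right)}{-2 + p} 3 = \frac{3 p \left(3 + p\right)}{-2 + p}$)
$z^{2}{\left(\left(0 + R{\left(\frac{0}{4} \right)}\right)^{2} \right)} = \left(\frac{3 \left(0 + \frac{0}{4}\right)^{2} \left(3 + \left(0 + \frac{0}{4}\right)^{2}\right)}{-2 + \left(0 + \frac{0}{4}\right)^{2}}\right)^{2} = \left(\frac{3 \left(0 + 0 \cdot \frac{1}{4}\right)^{2} \left(3 + \left(0 + 0 \cdot \frac{1}{4}\right)^{2}\right)}{-2 + \left(0 + 0 \cdot \frac{1}{4}\right)^{2}}\right)^{2} = \left(\frac{3 \left(0 + 0\right)^{2} \left(3 + \left(0 + 0\right)^{2}\right)}{-2 + \left(0 + 0\right)^{2}}\right)^{2} = \left(\frac{3 \cdot 0^{2} \left(3 + 0^{2}\right)}{-2 + 0^{2}}\right)^{2} = \left(3 \cdot 0 \frac{1}{-2 + 0} \left(3 + 0\right)\right)^{2} = \left(3 \cdot 0 \frac{1}{-2} \cdot 3\right)^{2} = \left(3 \cdot 0 \left(- \frac{1}{2}\right) 3\right)^{2} = 0^{2} = 0$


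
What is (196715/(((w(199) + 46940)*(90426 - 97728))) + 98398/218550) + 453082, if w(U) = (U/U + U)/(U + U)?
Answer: 225138327553195345087/496903660081200 ≈ 4.5308e+5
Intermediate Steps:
w(U) = (1 + U)/(2*U) (w(U) = (1 + U)/((2*U)) = (1 + U)*(1/(2*U)) = (1 + U)/(2*U))
(196715/(((w(199) + 46940)*(90426 - 97728))) + 98398/218550) + 453082 = (196715/((((½)*(1 + 199)/199 + 46940)*(90426 - 97728))) + 98398/218550) + 453082 = (196715/((((½)*(1/199)*200 + 46940)*(-7302))) + 98398*(1/218550)) + 453082 = (196715/(((100/199 + 46940)*(-7302))) + 49199/109275) + 453082 = (196715/(((9341160/199)*(-7302))) + 49199/109275) + 453082 = (196715/(-68209150320/199) + 49199/109275) + 453082 = (196715*(-199/68209150320) + 49199/109275) + 453082 = (-7829257/13641830064 + 49199/109275) + 453082 = 223436285086687/496903660081200 + 453082 = 225138327553195345087/496903660081200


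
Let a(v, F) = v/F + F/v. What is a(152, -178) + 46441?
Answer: 314113227/6764 ≈ 46439.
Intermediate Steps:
a(v, F) = F/v + v/F
a(152, -178) + 46441 = (-178/152 + 152/(-178)) + 46441 = (-178*1/152 + 152*(-1/178)) + 46441 = (-89/76 - 76/89) + 46441 = -13697/6764 + 46441 = 314113227/6764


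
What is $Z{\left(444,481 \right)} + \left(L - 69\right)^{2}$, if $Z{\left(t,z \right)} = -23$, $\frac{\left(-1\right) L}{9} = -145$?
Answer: $1527673$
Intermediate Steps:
$L = 1305$ ($L = \left(-9\right) \left(-145\right) = 1305$)
$Z{\left(444,481 \right)} + \left(L - 69\right)^{2} = -23 + \left(1305 - 69\right)^{2} = -23 + 1236^{2} = -23 + 1527696 = 1527673$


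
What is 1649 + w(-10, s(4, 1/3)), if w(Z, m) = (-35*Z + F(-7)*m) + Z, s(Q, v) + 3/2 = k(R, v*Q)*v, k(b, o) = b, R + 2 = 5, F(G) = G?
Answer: 3985/2 ≈ 1992.5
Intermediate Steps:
R = 3 (R = -2 + 5 = 3)
s(Q, v) = -3/2 + 3*v
w(Z, m) = -34*Z - 7*m (w(Z, m) = (-35*Z - 7*m) + Z = -34*Z - 7*m)
1649 + w(-10, s(4, 1/3)) = 1649 + (-34*(-10) - 7*(-3/2 + 3/3)) = 1649 + (340 - 7*(-3/2 + 3*(⅓))) = 1649 + (340 - 7*(-3/2 + 1)) = 1649 + (340 - 7*(-½)) = 1649 + (340 + 7/2) = 1649 + 687/2 = 3985/2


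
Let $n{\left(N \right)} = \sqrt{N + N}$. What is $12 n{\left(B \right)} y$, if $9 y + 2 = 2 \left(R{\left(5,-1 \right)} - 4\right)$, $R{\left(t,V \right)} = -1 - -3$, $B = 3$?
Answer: $- 8 \sqrt{6} \approx -19.596$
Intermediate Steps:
$n{\left(N \right)} = \sqrt{2} \sqrt{N}$ ($n{\left(N \right)} = \sqrt{2 N} = \sqrt{2} \sqrt{N}$)
$R{\left(t,V \right)} = 2$ ($R{\left(t,V \right)} = -1 + 3 = 2$)
$y = - \frac{2}{3}$ ($y = - \frac{2}{9} + \frac{2 \left(2 - 4\right)}{9} = - \frac{2}{9} + \frac{2 \left(-2\right)}{9} = - \frac{2}{9} + \frac{1}{9} \left(-4\right) = - \frac{2}{9} - \frac{4}{9} = - \frac{2}{3} \approx -0.66667$)
$12 n{\left(B \right)} y = 12 \sqrt{2} \sqrt{3} \left(- \frac{2}{3}\right) = 12 \sqrt{6} \left(- \frac{2}{3}\right) = - 8 \sqrt{6}$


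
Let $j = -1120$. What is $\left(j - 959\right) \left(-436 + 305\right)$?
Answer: $272349$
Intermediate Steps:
$\left(j - 959\right) \left(-436 + 305\right) = \left(-1120 - 959\right) \left(-436 + 305\right) = \left(-1120 - 959\right) \left(-131\right) = \left(-2079\right) \left(-131\right) = 272349$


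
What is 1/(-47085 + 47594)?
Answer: 1/509 ≈ 0.0019646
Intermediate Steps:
1/(-47085 + 47594) = 1/509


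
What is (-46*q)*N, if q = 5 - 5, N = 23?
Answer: 0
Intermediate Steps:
q = 0
(-46*q)*N = -46*0*23 = 0*23 = 0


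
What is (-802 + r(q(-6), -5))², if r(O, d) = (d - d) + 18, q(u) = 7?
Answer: 614656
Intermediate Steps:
r(O, d) = 18 (r(O, d) = 0 + 18 = 18)
(-802 + r(q(-6), -5))² = (-802 + 18)² = (-784)² = 614656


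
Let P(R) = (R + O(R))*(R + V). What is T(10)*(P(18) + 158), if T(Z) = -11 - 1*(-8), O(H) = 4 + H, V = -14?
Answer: -954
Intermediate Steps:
T(Z) = -3 (T(Z) = -11 + 8 = -3)
P(R) = (-14 + R)*(4 + 2*R) (P(R) = (R + (4 + R))*(R - 14) = (4 + 2*R)*(-14 + R) = (-14 + R)*(4 + 2*R))
T(10)*(P(18) + 158) = -3*((-56 - 24*18 + 2*18²) + 158) = -3*((-56 - 432 + 2*324) + 158) = -3*((-56 - 432 + 648) + 158) = -3*(160 + 158) = -3*318 = -954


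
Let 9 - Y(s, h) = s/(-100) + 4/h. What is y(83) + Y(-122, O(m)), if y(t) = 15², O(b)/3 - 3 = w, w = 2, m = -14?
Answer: 34877/150 ≈ 232.51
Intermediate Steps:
O(b) = 15 (O(b) = 9 + 3*2 = 9 + 6 = 15)
Y(s, h) = 9 - 4/h + s/100 (Y(s, h) = 9 - (s/(-100) + 4/h) = 9 - (s*(-1/100) + 4/h) = 9 - (-s/100 + 4/h) = 9 - (4/h - s/100) = 9 + (-4/h + s/100) = 9 - 4/h + s/100)
y(t) = 225
y(83) + Y(-122, O(m)) = 225 + (9 - 4/15 + (1/100)*(-122)) = 225 + (9 - 4*1/15 - 61/50) = 225 + (9 - 4/15 - 61/50) = 225 + 1127/150 = 34877/150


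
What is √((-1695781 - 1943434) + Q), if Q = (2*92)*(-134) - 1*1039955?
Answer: I*√4703826 ≈ 2168.8*I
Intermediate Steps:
Q = -1064611 (Q = 184*(-134) - 1039955 = -24656 - 1039955 = -1064611)
√((-1695781 - 1943434) + Q) = √((-1695781 - 1943434) - 1064611) = √(-3639215 - 1064611) = √(-4703826) = I*√4703826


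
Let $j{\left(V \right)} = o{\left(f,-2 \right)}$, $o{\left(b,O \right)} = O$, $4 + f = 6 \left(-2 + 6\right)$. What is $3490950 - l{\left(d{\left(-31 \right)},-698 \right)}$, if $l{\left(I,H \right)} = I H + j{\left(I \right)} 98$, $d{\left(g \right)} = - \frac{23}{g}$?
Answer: $\frac{108241580}{31} \approx 3.4917 \cdot 10^{6}$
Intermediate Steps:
$f = 20$ ($f = -4 + 6 \left(-2 + 6\right) = -4 + 6 \cdot 4 = -4 + 24 = 20$)
$j{\left(V \right)} = -2$
$l{\left(I,H \right)} = -196 + H I$ ($l{\left(I,H \right)} = I H - 196 = H I - 196 = -196 + H I$)
$3490950 - l{\left(d{\left(-31 \right)},-698 \right)} = 3490950 - \left(-196 - 698 \left(- \frac{23}{-31}\right)\right) = 3490950 - \left(-196 - 698 \left(\left(-23\right) \left(- \frac{1}{31}\right)\right)\right) = 3490950 - \left(-196 - \frac{16054}{31}\right) = 3490950 - - \frac{22130}{31} = 3490950 + \frac{22130}{31} = \frac{108241580}{31}$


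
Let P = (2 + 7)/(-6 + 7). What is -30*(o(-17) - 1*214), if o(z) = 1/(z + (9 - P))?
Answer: 109170/17 ≈ 6421.8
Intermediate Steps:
P = 9 (P = 9/1 = 9*1 = 9)
o(z) = 1/z (o(z) = 1/(z + (9 - 1*9)) = 1/(z + (9 - 9)) = 1/(z + 0) = 1/z)
-30*(o(-17) - 1*214) = -30*(1/(-17) - 1*214) = -30*(-1/17 - 214) = -30*(-3639/17) = 109170/17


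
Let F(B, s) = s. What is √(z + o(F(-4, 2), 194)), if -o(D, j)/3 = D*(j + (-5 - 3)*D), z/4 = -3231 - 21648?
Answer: 6*I*√2794 ≈ 317.15*I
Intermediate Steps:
z = -99516 (z = 4*(-3231 - 21648) = 4*(-24879) = -99516)
o(D, j) = -3*D*(j - 8*D) (o(D, j) = -3*D*(j + (-5 - 3)*D) = -3*D*(j - 8*D))
√(z + o(F(-4, 2), 194)) = √(-99516 + 3*2*(-1*194 + 8*2)) = √(-99516 + 3*2*(-194 + 16)) = √(-99516 + 3*2*(-178)) = √(-99516 - 1068) = √(-100584) = 6*I*√2794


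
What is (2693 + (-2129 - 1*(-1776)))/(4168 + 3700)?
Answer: 585/1967 ≈ 0.29741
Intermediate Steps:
(2693 + (-2129 - 1*(-1776)))/(4168 + 3700) = (2693 + (-2129 + 1776))/7868 = (2693 - 353)*(1/7868) = 2340*(1/7868) = 585/1967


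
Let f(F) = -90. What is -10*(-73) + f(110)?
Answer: 640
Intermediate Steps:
-10*(-73) + f(110) = -10*(-73) - 90 = 730 - 90 = 640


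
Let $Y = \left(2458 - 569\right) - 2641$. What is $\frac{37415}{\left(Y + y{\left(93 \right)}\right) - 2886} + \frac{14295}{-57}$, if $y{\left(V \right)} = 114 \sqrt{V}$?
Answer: $- \frac{29946035935}{114250952} - \frac{2132655 \sqrt{93}}{6013208} \approx -265.53$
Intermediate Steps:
$Y = -752$ ($Y = 1889 - 2641 = -752$)
$\frac{37415}{\left(Y + y{\left(93 \right)}\right) - 2886} + \frac{14295}{-57} = \frac{37415}{\left(-752 + 114 \sqrt{93}\right) - 2886} + \frac{14295}{-57} = \frac{37415}{-3638 + 114 \sqrt{93}} + 14295 \left(- \frac{1}{57}\right) = \frac{37415}{-3638 + 114 \sqrt{93}} - \frac{4765}{19} = - \frac{4765}{19} + \frac{37415}{-3638 + 114 \sqrt{93}}$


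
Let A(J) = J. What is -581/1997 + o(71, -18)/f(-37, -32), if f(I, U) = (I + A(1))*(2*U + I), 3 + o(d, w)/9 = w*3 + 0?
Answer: -348553/806788 ≈ -0.43203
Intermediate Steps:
o(d, w) = -27 + 27*w (o(d, w) = -27 + 9*(w*3 + 0) = -27 + 9*(3*w + 0) = -27 + 9*(3*w) = -27 + 27*w)
f(I, U) = (1 + I)*(I + 2*U) (f(I, U) = (I + 1)*(2*U + I) = (1 + I)*(I + 2*U))
-581/1997 + o(71, -18)/f(-37, -32) = -581/1997 + (-27 + 27*(-18))/(-37 + (-37)**2 + 2*(-32) + 2*(-37)*(-32)) = -581*1/1997 + (-27 - 486)/(-37 + 1369 - 64 + 2368) = -581/1997 - 513/3636 = -581/1997 - 513*1/3636 = -581/1997 - 57/404 = -348553/806788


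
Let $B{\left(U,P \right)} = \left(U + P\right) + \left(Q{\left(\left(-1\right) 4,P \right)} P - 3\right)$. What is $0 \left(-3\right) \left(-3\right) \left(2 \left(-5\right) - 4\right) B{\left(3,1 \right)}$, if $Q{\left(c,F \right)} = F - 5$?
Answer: $0$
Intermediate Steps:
$Q{\left(c,F \right)} = -5 + F$ ($Q{\left(c,F \right)} = F - 5 = -5 + F$)
$B{\left(U,P \right)} = -3 + P + U + P \left(-5 + P\right)$ ($B{\left(U,P \right)} = \left(U + P\right) + \left(\left(-5 + P\right) P - 3\right) = \left(P + U\right) + \left(P \left(-5 + P\right) - 3\right) = \left(P + U\right) + \left(-3 + P \left(-5 + P\right)\right) = -3 + P + U + P \left(-5 + P\right)$)
$0 \left(-3\right) \left(-3\right) \left(2 \left(-5\right) - 4\right) B{\left(3,1 \right)} = 0 \left(-3\right) \left(-3\right) \left(2 \left(-5\right) - 4\right) \left(-3 + 1 + 3 + 1 \left(-5 + 1\right)\right) = 0 \left(-3\right) \left(-10 - 4\right) \left(-3 + 1 + 3 + 1 \left(-4\right)\right) = 0 \left(-14\right) \left(-3 + 1 + 3 - 4\right) = 0 \left(-3\right) = 0$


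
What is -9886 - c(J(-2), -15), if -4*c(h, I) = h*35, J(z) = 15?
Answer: -39019/4 ≈ -9754.8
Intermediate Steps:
c(h, I) = -35*h/4 (c(h, I) = -h*35/4 = -35*h/4)
-9886 - c(J(-2), -15) = -9886 - (-35)*15/4 = -9886 - 1*(-525/4) = -9886 + 525/4 = -39019/4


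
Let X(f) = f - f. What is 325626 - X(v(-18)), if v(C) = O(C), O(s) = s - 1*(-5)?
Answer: 325626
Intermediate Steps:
O(s) = 5 + s (O(s) = s + 5 = 5 + s)
v(C) = 5 + C
X(f) = 0
325626 - X(v(-18)) = 325626 - 1*0 = 325626 + 0 = 325626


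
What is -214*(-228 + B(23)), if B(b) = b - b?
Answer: 48792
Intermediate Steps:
B(b) = 0
-214*(-228 + B(23)) = -214*(-228 + 0) = -214*(-228) = 48792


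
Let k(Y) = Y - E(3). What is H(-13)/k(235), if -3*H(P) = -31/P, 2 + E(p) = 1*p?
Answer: -31/9126 ≈ -0.0033969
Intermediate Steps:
E(p) = -2 + p (E(p) = -2 + 1*p = -2 + p)
H(P) = 31/(3*P) (H(P) = -(-31)/(3*P) = 31/(3*P))
k(Y) = -1 + Y (k(Y) = Y - (-2 + 3) = Y - 1*1 = Y - 1 = -1 + Y)
H(-13)/k(235) = ((31/3)/(-13))/(-1 + 235) = ((31/3)*(-1/13))/234 = -31/39*1/234 = -31/9126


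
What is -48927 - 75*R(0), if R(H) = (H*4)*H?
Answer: -48927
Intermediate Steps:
R(H) = 4*H² (R(H) = (4*H)*H = 4*H²)
-48927 - 75*R(0) = -48927 - 300*0² = -48927 - 300*0 = -48927 - 75*0 = -48927 + 0 = -48927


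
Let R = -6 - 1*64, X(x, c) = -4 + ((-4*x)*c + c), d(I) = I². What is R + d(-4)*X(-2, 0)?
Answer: -134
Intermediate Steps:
X(x, c) = -4 + c - 4*c*x (X(x, c) = -4 + (-4*c*x + c) = -4 + (c - 4*c*x) = -4 + c - 4*c*x)
R = -70 (R = -6 - 64 = -70)
R + d(-4)*X(-2, 0) = -70 + (-4)²*(-4 + 0 - 4*0*(-2)) = -70 + 16*(-4 + 0 + 0) = -70 + 16*(-4) = -70 - 64 = -134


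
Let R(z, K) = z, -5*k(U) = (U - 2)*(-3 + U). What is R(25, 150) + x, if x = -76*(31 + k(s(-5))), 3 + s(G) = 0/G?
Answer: -1875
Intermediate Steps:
s(G) = -3 (s(G) = -3 + 0/G = -3 + 0 = -3)
k(U) = -(-3 + U)*(-2 + U)/5 (k(U) = -(U - 2)*(-3 + U)/5 = -(-2 + U)*(-3 + U)/5 = -(-3 + U)*(-2 + U)/5)
x = -1900 (x = -76*(31 + (-6/5 - 3 - ⅕*(-3)²)) = -76*(31 + (-6/5 - 3 - ⅕*9)) = -76*(31 + (-6/5 - 3 - 9/5)) = -76*(31 - 6) = -76*25 = -1900)
R(25, 150) + x = 25 - 1900 = -1875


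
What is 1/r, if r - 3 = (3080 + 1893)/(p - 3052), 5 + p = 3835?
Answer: 778/7307 ≈ 0.10647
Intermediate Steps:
p = 3830 (p = -5 + 3835 = 3830)
r = 7307/778 (r = 3 + (3080 + 1893)/(3830 - 3052) = 3 + 4973/778 = 7307/778 ≈ 9.3920)
1/r = 1/(7307/778) = 778/7307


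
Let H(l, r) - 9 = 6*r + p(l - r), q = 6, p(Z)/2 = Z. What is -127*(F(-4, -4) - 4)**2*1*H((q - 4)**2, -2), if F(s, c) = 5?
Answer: -1143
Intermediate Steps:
p(Z) = 2*Z
H(l, r) = 9 + 2*l + 4*r (H(l, r) = 9 + (6*r + 2*(l - r)) = 9 + (6*r + (-2*r + 2*l)) = 9 + (2*l + 4*r) = 9 + 2*l + 4*r)
-127*(F(-4, -4) - 4)**2*1*H((q - 4)**2, -2) = -127*(5 - 4)**2*1*(9 + 2*(6 - 4)**2 + 4*(-2)) = -127*1**2*1*(9 + 2*2**2 - 8) = -127*1*1*(9 + 2*4 - 8) = -127*(9 + 8 - 8) = -127*9 = -1143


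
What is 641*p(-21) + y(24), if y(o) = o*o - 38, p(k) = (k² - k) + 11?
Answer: 303731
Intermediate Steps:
p(k) = 11 + k² - k
y(o) = -38 + o² (y(o) = o² - 38 = -38 + o²)
641*p(-21) + y(24) = 641*(11 + (-21)² - 1*(-21)) + (-38 + 24²) = 641*(11 + 441 + 21) + (-38 + 576) = 641*473 + 538 = 303193 + 538 = 303731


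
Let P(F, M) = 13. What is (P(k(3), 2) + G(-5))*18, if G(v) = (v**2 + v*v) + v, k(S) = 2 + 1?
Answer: 1044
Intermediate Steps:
k(S) = 3
G(v) = v + 2*v**2 (G(v) = (v**2 + v**2) + v = 2*v**2 + v = v + 2*v**2)
(P(k(3), 2) + G(-5))*18 = (13 - 5*(1 + 2*(-5)))*18 = (13 - 5*(1 - 10))*18 = (13 - 5*(-9))*18 = (13 + 45)*18 = 58*18 = 1044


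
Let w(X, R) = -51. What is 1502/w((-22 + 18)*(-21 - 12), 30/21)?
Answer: -1502/51 ≈ -29.451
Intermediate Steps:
1502/w((-22 + 18)*(-21 - 12), 30/21) = 1502/(-51) = 1502*(-1/51) = -1502/51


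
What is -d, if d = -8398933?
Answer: 8398933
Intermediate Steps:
-d = -1*(-8398933) = 8398933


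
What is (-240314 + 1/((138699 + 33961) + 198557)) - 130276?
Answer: -137569308029/371217 ≈ -3.7059e+5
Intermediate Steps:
(-240314 + 1/((138699 + 33961) + 198557)) - 130276 = (-240314 + 1/(172660 + 198557)) - 130276 = (-240314 + 1/371217) - 130276 = -89208642137/371217 - 130276 = -137569308029/371217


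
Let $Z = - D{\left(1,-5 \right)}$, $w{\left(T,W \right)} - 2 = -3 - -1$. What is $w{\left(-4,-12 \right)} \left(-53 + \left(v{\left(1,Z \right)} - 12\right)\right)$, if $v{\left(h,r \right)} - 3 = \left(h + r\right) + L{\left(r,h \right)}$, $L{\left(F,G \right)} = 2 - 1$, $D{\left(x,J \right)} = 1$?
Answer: $0$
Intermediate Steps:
$L{\left(F,G \right)} = 1$ ($L{\left(F,G \right)} = 2 - 1 = 1$)
$w{\left(T,W \right)} = 0$ ($w{\left(T,W \right)} = 2 - 2 = 0$)
$Z = -1$ ($Z = \left(-1\right) 1 = -1$)
$v{\left(h,r \right)} = 4 + h + r$ ($v{\left(h,r \right)} = 3 + \left(\left(h + r\right) + 1\right) = 3 + \left(1 + h + r\right) = 4 + h + r$)
$w{\left(-4,-12 \right)} \left(-53 + \left(v{\left(1,Z \right)} - 12\right)\right) = 0 \left(-53 + \left(\left(4 + 1 - 1\right) - 12\right)\right) = 0 \left(-53 + \left(4 - 12\right)\right) = 0 \left(-53 - 8\right) = 0 \left(-61\right) = 0$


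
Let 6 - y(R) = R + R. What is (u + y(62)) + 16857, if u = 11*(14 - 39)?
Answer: 16464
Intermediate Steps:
y(R) = 6 - 2*R (y(R) = 6 - (R + R) = 6 - 2*R)
u = -275 (u = 11*(-25) = -275)
(u + y(62)) + 16857 = (-275 + (6 - 2*62)) + 16857 = (-275 + (6 - 124)) + 16857 = (-275 - 118) + 16857 = -393 + 16857 = 16464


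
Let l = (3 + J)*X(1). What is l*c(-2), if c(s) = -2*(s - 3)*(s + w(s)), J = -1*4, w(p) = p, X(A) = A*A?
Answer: 40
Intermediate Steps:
X(A) = A²
J = -4
c(s) = -4*s*(-3 + s) (c(s) = -2*(s - 3)*(s + s) = -2*(-3 + s)*2*s = -4*s*(-3 + s))
l = -1 (l = (3 - 4)*1² = -1*1 = -1)
l*c(-2) = -4*(-2)*(3 - 1*(-2)) = -4*(-2)*(3 + 2) = -4*(-2)*5 = -1*(-40) = 40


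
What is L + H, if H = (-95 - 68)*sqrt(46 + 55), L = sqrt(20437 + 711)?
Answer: -163*sqrt(101) + 2*sqrt(5287) ≈ -1492.7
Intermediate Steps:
L = 2*sqrt(5287) (L = sqrt(21148) = 2*sqrt(5287) ≈ 145.42)
H = -163*sqrt(101) ≈ -1638.1
L + H = 2*sqrt(5287) - 163*sqrt(101) = -163*sqrt(101) + 2*sqrt(5287)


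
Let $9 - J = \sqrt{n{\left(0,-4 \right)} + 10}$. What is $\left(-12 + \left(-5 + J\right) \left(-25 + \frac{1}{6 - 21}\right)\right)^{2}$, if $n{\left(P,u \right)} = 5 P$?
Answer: $\frac{4249616}{225} - \frac{1266368 \sqrt{10}}{225} \approx 1088.9$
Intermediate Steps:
$J = 9 - \sqrt{10}$ ($J = 9 - \sqrt{5 \cdot 0 + 10} = 9 - \sqrt{0 + 10} = 9 - \sqrt{10} \approx 5.8377$)
$\left(-12 + \left(-5 + J\right) \left(-25 + \frac{1}{6 - 21}\right)\right)^{2} = \left(-12 + \left(-5 + \left(9 - \sqrt{10}\right)\right) \left(-25 + \frac{1}{6 - 21}\right)\right)^{2} = \left(-12 + \left(4 - \sqrt{10}\right) \left(-25 + \frac{1}{-15}\right)\right)^{2} = \left(-12 + \left(4 - \sqrt{10}\right) \left(-25 - \frac{1}{15}\right)\right)^{2} = \left(-12 + \left(4 - \sqrt{10}\right) \left(- \frac{376}{15}\right)\right)^{2} = \left(-12 - \left(\frac{1504}{15} - \frac{376 \sqrt{10}}{15}\right)\right)^{2} = \left(- \frac{1684}{15} + \frac{376 \sqrt{10}}{15}\right)^{2}$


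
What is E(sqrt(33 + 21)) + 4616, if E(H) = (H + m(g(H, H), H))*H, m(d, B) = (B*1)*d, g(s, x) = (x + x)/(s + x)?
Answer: 4724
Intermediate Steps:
g(s, x) = 2*x/(s + x) (g(s, x) = (2*x)/(s + x) = 2*x/(s + x))
m(d, B) = B*d
E(H) = 2*H**2 (E(H) = (H + H*(2*H/(H + H)))*H = (H + H*(2*H/((2*H))))*H = (H + H*(2*H*(1/(2*H))))*H = (H + H*1)*H = (H + H)*H = (2*H)*H = 2*H**2)
E(sqrt(33 + 21)) + 4616 = 2*(sqrt(33 + 21))**2 + 4616 = 2*(sqrt(54))**2 + 4616 = 2*(3*sqrt(6))**2 + 4616 = 2*54 + 4616 = 108 + 4616 = 4724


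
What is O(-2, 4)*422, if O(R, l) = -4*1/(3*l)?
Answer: -422/3 ≈ -140.67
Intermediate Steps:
O(R, l) = -4/(3*l)
O(-2, 4)*422 = -4/3/4*422 = -4/3*1/4*422 = -1/3*422 = -422/3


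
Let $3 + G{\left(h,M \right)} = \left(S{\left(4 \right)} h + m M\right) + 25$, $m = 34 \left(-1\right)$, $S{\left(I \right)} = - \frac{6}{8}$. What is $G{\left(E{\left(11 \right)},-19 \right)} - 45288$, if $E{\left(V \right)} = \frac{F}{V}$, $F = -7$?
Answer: $- \frac{1963259}{44} \approx -44620.0$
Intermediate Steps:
$S{\left(I \right)} = - \frac{3}{4}$ ($S{\left(I \right)} = \left(-6\right) \frac{1}{8} = - \frac{3}{4}$)
$m = -34$
$E{\left(V \right)} = - \frac{7}{V}$
$G{\left(h,M \right)} = 22 - 34 M - \frac{3 h}{4}$ ($G{\left(h,M \right)} = -3 - \left(-25 + 34 M + \frac{3 h}{4}\right) = 22 - 34 M - \frac{3 h}{4}$)
$G{\left(E{\left(11 \right)},-19 \right)} - 45288 = \left(22 - -646 - \frac{3 \left(- \frac{7}{11}\right)}{4}\right) - 45288 = \left(22 + 646 - \frac{3 \left(\left(-7\right) \frac{1}{11}\right)}{4}\right) - 45288 = \left(22 + 646 - - \frac{21}{44}\right) - 45288 = \left(22 + 646 + \frac{21}{44}\right) - 45288 = \frac{29413}{44} - 45288 = - \frac{1963259}{44}$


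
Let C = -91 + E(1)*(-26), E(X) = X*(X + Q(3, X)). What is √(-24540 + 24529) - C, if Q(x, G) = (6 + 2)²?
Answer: 1781 + I*√11 ≈ 1781.0 + 3.3166*I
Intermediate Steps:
Q(x, G) = 64 (Q(x, G) = 8² = 64)
E(X) = X*(64 + X) (E(X) = X*(X + 64) = X*(64 + X))
C = -1781 (C = -91 + (1*(64 + 1))*(-26) = -91 + (1*65)*(-26) = -91 + 65*(-26) = -91 - 1690 = -1781)
√(-24540 + 24529) - C = √(-24540 + 24529) - 1*(-1781) = √(-11) + 1781 = I*√11 + 1781 = 1781 + I*√11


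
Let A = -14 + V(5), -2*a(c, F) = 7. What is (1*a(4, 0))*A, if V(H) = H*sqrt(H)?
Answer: 49 - 35*sqrt(5)/2 ≈ 9.8688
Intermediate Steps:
a(c, F) = -7/2 (a(c, F) = -1/2*7 = -7/2)
V(H) = H**(3/2)
A = -14 + 5*sqrt(5) (A = -14 + 5**(3/2) = -14 + 5*sqrt(5) ≈ -2.8197)
(1*a(4, 0))*A = (1*(-7/2))*(-14 + 5*sqrt(5)) = -7*(-14 + 5*sqrt(5))/2 = 49 - 35*sqrt(5)/2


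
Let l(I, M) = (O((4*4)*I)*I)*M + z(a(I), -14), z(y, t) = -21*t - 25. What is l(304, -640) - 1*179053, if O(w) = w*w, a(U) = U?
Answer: -4602997160544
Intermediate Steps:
O(w) = w²
z(y, t) = -25 - 21*t
l(I, M) = 269 + 256*M*I³ (l(I, M) = (((4*4)*I)²*I)*M + (-25 - 21*(-14)) = ((16*I)²*I)*M + (-25 + 294) = ((256*I²)*I)*M + 269 = (256*I³)*M + 269 = 256*M*I³ + 269 = 269 + 256*M*I³)
l(304, -640) - 1*179053 = (269 + 256*(-640)*304³) - 1*179053 = (269 + 256*(-640)*28094464) - 179053 = (269 - 4602996981760) - 179053 = -4602996981491 - 179053 = -4602997160544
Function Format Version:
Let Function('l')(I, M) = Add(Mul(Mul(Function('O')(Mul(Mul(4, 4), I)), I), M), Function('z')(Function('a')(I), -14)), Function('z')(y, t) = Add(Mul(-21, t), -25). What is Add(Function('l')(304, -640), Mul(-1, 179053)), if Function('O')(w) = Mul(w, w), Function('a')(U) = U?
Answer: -4602997160544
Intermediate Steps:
Function('O')(w) = Pow(w, 2)
Function('z')(y, t) = Add(-25, Mul(-21, t))
Function('l')(I, M) = Add(269, Mul(256, M, Pow(I, 3))) (Function('l')(I, M) = Add(Mul(Mul(Pow(Mul(Mul(4, 4), I), 2), I), M), Add(-25, Mul(-21, -14))) = Add(Mul(Mul(Pow(Mul(16, I), 2), I), M), Add(-25, 294)) = Add(Mul(Mul(Mul(256, Pow(I, 2)), I), M), 269) = Add(Mul(Mul(256, Pow(I, 3)), M), 269) = Add(Mul(256, M, Pow(I, 3)), 269) = Add(269, Mul(256, M, Pow(I, 3))))
Add(Function('l')(304, -640), Mul(-1, 179053)) = Add(Add(269, Mul(256, -640, Pow(304, 3))), Mul(-1, 179053)) = Add(Add(269, Mul(256, -640, 28094464)), -179053) = Add(Add(269, -4602996981760), -179053) = Add(-4602996981491, -179053) = -4602997160544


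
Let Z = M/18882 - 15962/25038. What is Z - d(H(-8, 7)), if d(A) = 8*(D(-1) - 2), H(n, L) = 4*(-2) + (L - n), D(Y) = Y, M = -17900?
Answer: 294356825/13132431 ≈ 22.414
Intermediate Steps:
H(n, L) = -8 + L - n (H(n, L) = -8 + (L - n) = -8 + L - n)
d(A) = -24 (d(A) = 8*(-1 - 2) = 8*(-3) = -24)
Z = -20821519/13132431 (Z = -17900/18882 - 15962/25038 = -17900*1/18882 - 15962*1/25038 = -8950/9441 - 7981/12519 = -20821519/13132431 ≈ -1.5855)
Z - d(H(-8, 7)) = -20821519/13132431 - 1*(-24) = -20821519/13132431 + 24 = 294356825/13132431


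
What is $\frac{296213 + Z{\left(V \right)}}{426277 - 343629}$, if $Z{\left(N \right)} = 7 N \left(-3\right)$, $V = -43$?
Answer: $\frac{74279}{20662} \approx 3.595$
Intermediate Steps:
$Z{\left(N \right)} = - 21 N$
$\frac{296213 + Z{\left(V \right)}}{426277 - 343629} = \frac{296213 - -903}{426277 - 343629} = \frac{296213 + 903}{82648} = 297116 \cdot \frac{1}{82648} = \frac{74279}{20662}$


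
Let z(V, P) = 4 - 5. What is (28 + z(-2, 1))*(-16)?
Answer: -432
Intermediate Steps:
z(V, P) = -1
(28 + z(-2, 1))*(-16) = (28 - 1)*(-16) = 27*(-16) = -432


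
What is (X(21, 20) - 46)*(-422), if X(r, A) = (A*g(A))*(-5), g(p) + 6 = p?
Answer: 610212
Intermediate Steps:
g(p) = -6 + p
X(r, A) = -5*A*(-6 + A) (X(r, A) = (A*(-6 + A))*(-5) = -5*A*(-6 + A))
(X(21, 20) - 46)*(-422) = (5*20*(6 - 1*20) - 46)*(-422) = (5*20*(6 - 20) - 46)*(-422) = (5*20*(-14) - 46)*(-422) = (-1400 - 46)*(-422) = -1446*(-422) = 610212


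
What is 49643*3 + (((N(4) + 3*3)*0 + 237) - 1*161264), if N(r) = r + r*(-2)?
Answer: -12098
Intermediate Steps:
N(r) = -r (N(r) = r - 2*r = -r)
49643*3 + (((N(4) + 3*3)*0 + 237) - 1*161264) = 49643*3 + (((-1*4 + 3*3)*0 + 237) - 1*161264) = 148929 + (((-4 + 9)*0 + 237) - 161264) = 148929 + ((5*0 + 237) - 161264) = 148929 + ((0 + 237) - 161264) = 148929 + (237 - 161264) = 148929 - 161027 = -12098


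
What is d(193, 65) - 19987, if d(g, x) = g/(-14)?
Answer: -280011/14 ≈ -20001.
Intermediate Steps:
d(g, x) = -g/14 (d(g, x) = g*(-1/14) = -g/14)
d(193, 65) - 19987 = -1/14*193 - 19987 = -193/14 - 19987 = -280011/14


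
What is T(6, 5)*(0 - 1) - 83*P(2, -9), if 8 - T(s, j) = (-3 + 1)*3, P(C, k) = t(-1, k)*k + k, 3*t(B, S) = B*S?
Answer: 2974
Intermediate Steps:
t(B, S) = B*S/3 (t(B, S) = (B*S)/3 = B*S/3)
P(C, k) = k - k²/3 (P(C, k) = ((⅓)*(-1)*k)*k + k = (-k/3)*k + k = -k²/3 + k = k - k²/3)
T(s, j) = 14 (T(s, j) = 8 - (-3 + 1)*3 = 8 - (-2)*3 = 8 - 1*(-6) = 8 + 6 = 14)
T(6, 5)*(0 - 1) - 83*P(2, -9) = 14*(0 - 1) - 83*(-9)*(3 - 1*(-9))/3 = 14*(-1) - 83*(-9)*(3 + 9)/3 = -14 - 83*(-9)*12/3 = -14 - 83*(-36) = -14 + 2988 = 2974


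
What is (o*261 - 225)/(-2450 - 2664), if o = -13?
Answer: 1809/2557 ≈ 0.70747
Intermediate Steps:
(o*261 - 225)/(-2450 - 2664) = (-13*261 - 225)/(-2450 - 2664) = (-3393 - 225)/(-5114) = -3618*(-1/5114) = 1809/2557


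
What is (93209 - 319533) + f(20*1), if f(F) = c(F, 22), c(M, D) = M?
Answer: -226304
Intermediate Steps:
f(F) = F
(93209 - 319533) + f(20*1) = (93209 - 319533) + 20*1 = -226324 + 20 = -226304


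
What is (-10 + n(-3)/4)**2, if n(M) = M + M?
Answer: 529/4 ≈ 132.25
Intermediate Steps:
n(M) = 2*M
(-10 + n(-3)/4)**2 = (-10 + (2*(-3))/4)**2 = (-10 - 6*1/4)**2 = (-10 - 3/2)**2 = (-23/2)**2 = 529/4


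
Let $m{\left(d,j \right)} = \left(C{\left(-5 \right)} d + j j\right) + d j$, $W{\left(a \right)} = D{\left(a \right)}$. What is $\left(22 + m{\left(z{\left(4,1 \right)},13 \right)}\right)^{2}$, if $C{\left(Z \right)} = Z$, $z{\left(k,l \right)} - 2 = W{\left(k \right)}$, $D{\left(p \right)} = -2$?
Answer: $36481$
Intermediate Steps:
$W{\left(a \right)} = -2$
$z{\left(k,l \right)} = 0$ ($z{\left(k,l \right)} = 2 - 2 = 0$)
$m{\left(d,j \right)} = j^{2} - 5 d + d j$ ($m{\left(d,j \right)} = \left(- 5 d + j j\right) + d j = \left(- 5 d + j^{2}\right) + d j = \left(j^{2} - 5 d\right) + d j = j^{2} - 5 d + d j$)
$\left(22 + m{\left(z{\left(4,1 \right)},13 \right)}\right)^{2} = \left(22 + \left(13^{2} - 0 + 0 \cdot 13\right)\right)^{2} = \left(22 + \left(169 + 0 + 0\right)\right)^{2} = \left(22 + 169\right)^{2} = 191^{2} = 36481$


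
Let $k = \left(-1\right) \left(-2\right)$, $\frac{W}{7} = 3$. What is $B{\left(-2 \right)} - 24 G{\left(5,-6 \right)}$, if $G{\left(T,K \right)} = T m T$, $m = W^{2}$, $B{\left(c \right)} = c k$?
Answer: $-264604$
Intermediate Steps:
$W = 21$ ($W = 7 \cdot 3 = 21$)
$k = 2$
$B{\left(c \right)} = 2 c$ ($B{\left(c \right)} = c 2 = 2 c$)
$m = 441$ ($m = 21^{2} = 441$)
$G{\left(T,K \right)} = 441 T^{2}$ ($G{\left(T,K \right)} = T 441 T = 441 T T = 441 T^{2}$)
$B{\left(-2 \right)} - 24 G{\left(5,-6 \right)} = 2 \left(-2\right) - 24 \cdot 441 \cdot 5^{2} = -4 - 24 \cdot 441 \cdot 25 = -4 - 264600 = -264604$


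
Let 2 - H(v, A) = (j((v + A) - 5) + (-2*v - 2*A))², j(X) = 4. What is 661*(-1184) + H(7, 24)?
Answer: -785986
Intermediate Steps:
H(v, A) = 2 - (4 - 2*A - 2*v)² (H(v, A) = 2 - (4 + (-2*v - 2*A))² = 2 - (4 + (-2*A - 2*v))² = 2 - (4 - 2*A - 2*v)²)
661*(-1184) + H(7, 24) = 661*(-1184) + (2 - 4*(-2 + 24 + 7)²) = -782624 + (2 - 4*29²) = -782624 + (2 - 4*841) = -782624 + (2 - 3364) = -782624 - 3362 = -785986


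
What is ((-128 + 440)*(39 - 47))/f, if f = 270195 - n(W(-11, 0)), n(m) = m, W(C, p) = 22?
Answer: -2496/270173 ≈ -0.0092385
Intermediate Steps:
f = 270173 (f = 270195 - 1*22 = 270195 - 22 = 270173)
((-128 + 440)*(39 - 47))/f = ((-128 + 440)*(39 - 47))/270173 = (312*(-8))*(1/270173) = -2496*1/270173 = -2496/270173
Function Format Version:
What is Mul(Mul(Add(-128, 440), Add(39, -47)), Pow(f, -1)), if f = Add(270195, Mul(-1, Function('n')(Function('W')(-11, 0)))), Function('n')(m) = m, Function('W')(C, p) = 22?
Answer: Rational(-2496, 270173) ≈ -0.0092385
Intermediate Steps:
f = 270173 (f = Add(270195, Mul(-1, 22)) = Add(270195, -22) = 270173)
Mul(Mul(Add(-128, 440), Add(39, -47)), Pow(f, -1)) = Mul(Mul(Add(-128, 440), Add(39, -47)), Pow(270173, -1)) = Mul(Mul(312, -8), Rational(1, 270173)) = Mul(-2496, Rational(1, 270173)) = Rational(-2496, 270173)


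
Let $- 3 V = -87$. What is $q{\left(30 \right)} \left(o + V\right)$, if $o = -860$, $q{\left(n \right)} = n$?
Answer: $-24930$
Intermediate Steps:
$V = 29$ ($V = \left(- \frac{1}{3}\right) \left(-87\right) = 29$)
$q{\left(30 \right)} \left(o + V\right) = 30 \left(-860 + 29\right) = 30 \left(-831\right) = -24930$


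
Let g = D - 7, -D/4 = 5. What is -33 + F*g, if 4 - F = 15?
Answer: 264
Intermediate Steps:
D = -20 (D = -4*5 = -20)
F = -11 (F = 4 - 1*15 = 4 - 15 = -11)
g = -27 (g = -20 - 7 = -27)
-33 + F*g = -33 - 11*(-27) = -33 + 297 = 264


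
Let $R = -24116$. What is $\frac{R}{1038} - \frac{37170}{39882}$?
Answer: $- \frac{83364731}{3449793} \approx -24.165$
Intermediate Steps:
$\frac{R}{1038} - \frac{37170}{39882} = - \frac{24116}{1038} - \frac{37170}{39882} = \left(-24116\right) \frac{1}{1038} - \frac{6195}{6647} = - \frac{12058}{519} - \frac{6195}{6647} = - \frac{83364731}{3449793}$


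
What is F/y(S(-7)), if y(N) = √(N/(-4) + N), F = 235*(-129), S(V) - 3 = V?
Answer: 10105*I*√3 ≈ 17502.0*I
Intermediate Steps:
S(V) = 3 + V
F = -30315
y(N) = √3*√N/2 (y(N) = √(N*(-¼) + N) = √(-N/4 + N) = √(3*N/4) = √3*√N/2)
F/y(S(-7)) = -30315*2*√3/(3*√(3 - 7)) = -30315*(-I*√3/3) = -(-10105)*I*√3 = 10105*I*√3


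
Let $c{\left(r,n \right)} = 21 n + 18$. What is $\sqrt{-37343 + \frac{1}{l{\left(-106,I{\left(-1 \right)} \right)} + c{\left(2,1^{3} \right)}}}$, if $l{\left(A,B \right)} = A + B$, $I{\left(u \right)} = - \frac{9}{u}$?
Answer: $\frac{3 i \sqrt{13957990}}{58} \approx 193.24 i$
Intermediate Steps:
$c{\left(r,n \right)} = 18 + 21 n$
$\sqrt{-37343 + \frac{1}{l{\left(-106,I{\left(-1 \right)} \right)} + c{\left(2,1^{3} \right)}}} = \sqrt{-37343 + \frac{1}{\left(-106 - \frac{9}{-1}\right) + \left(18 + 21 \cdot 1^{3}\right)}} = \sqrt{-37343 + \frac{1}{\left(-106 - -9\right) + \left(18 + 21 \cdot 1\right)}} = \sqrt{-37343 + \frac{1}{\left(-106 + 9\right) + \left(18 + 21\right)}} = \sqrt{-37343 + \frac{1}{-97 + 39}} = \sqrt{-37343 + \frac{1}{-58}} = \sqrt{-37343 - \frac{1}{58}} = \sqrt{- \frac{2165895}{58}} = \frac{3 i \sqrt{13957990}}{58}$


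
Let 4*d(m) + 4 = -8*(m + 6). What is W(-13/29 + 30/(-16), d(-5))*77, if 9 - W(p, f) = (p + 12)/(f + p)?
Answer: 205744/247 ≈ 832.97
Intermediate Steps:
d(m) = -13 - 2*m (d(m) = -1 + (-8*(m + 6))/4 = -1 + (-8*(6 + m))/4 = -1 + (-48 - 8*m)/4 = -1 + (-12 - 2*m) = -13 - 2*m)
W(p, f) = 9 - (12 + p)/(f + p) (W(p, f) = 9 - (p + 12)/(f + p) = 9 - (12 + p)/(f + p))
W(-13/29 + 30/(-16), d(-5))*77 = ((-12 + 8*(-13/29 + 30/(-16)) + 9*(-13 - 2*(-5)))/((-13 - 2*(-5)) + (-13/29 + 30/(-16))))*77 = ((-12 + 8*(-13*1/29 + 30*(-1/16)) + 9*(-13 + 10))/((-13 + 10) + (-13*1/29 + 30*(-1/16))))*77 = ((-12 + 8*(-13/29 - 15/8) + 9*(-3))/(-3 + (-13/29 - 15/8)))*77 = ((-12 + 8*(-539/232) - 27)/(-3 - 539/232))*77 = ((-12 - 539/29 - 27)/(-1235/232))*77 = -232/1235*(-1670/29)*77 = (2672/247)*77 = 205744/247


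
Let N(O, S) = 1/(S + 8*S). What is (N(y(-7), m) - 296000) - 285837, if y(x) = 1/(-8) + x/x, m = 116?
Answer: -607437827/1044 ≈ -5.8184e+5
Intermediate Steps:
y(x) = 7/8 (y(x) = 1*(-1/8) + 1 = -1/8 + 1 = 7/8)
N(O, S) = 1/(9*S)
(N(y(-7), m) - 296000) - 285837 = ((1/9)/116 - 296000) - 285837 = ((1/9)*(1/116) - 296000) - 285837 = (1/1044 - 296000) - 285837 = -309023999/1044 - 285837 = -607437827/1044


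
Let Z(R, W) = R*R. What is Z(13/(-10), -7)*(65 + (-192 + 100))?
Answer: -4563/100 ≈ -45.630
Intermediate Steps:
Z(R, W) = R²
Z(13/(-10), -7)*(65 + (-192 + 100)) = (13/(-10))²*(65 + (-192 + 100)) = (13*(-⅒))²*(65 - 92) = (-13/10)²*(-27) = (169/100)*(-27) = -4563/100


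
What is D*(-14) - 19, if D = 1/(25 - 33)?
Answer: -69/4 ≈ -17.250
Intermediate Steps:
D = -⅛ (D = 1/(-8) = -⅛ ≈ -0.12500)
D*(-14) - 19 = -⅛*(-14) - 19 = 7/4 - 19 = -69/4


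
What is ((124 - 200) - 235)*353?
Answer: -109783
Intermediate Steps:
((124 - 200) - 235)*353 = (-76 - 235)*353 = -311*353 = -109783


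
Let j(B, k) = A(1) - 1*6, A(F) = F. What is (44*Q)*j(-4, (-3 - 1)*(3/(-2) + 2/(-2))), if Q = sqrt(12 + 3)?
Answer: -220*sqrt(15) ≈ -852.06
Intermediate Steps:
j(B, k) = -5 (j(B, k) = 1 - 1*6 = 1 - 6 = -5)
Q = sqrt(15) ≈ 3.8730
(44*Q)*j(-4, (-3 - 1)*(3/(-2) + 2/(-2))) = (44*sqrt(15))*(-5) = -220*sqrt(15)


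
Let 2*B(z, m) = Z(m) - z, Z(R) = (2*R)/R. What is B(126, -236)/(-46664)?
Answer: 31/23332 ≈ 0.0013286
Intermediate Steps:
Z(R) = 2
B(z, m) = 1 - z/2 (B(z, m) = (2 - z)/2 = 1 - z/2)
B(126, -236)/(-46664) = (1 - ½*126)/(-46664) = (1 - 63)*(-1/46664) = -62*(-1/46664) = 31/23332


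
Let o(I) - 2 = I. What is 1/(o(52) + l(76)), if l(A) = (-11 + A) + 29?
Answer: 1/148 ≈ 0.0067568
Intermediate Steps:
o(I) = 2 + I
l(A) = 18 + A
1/(o(52) + l(76)) = 1/((2 + 52) + (18 + 76)) = 1/(54 + 94) = 1/148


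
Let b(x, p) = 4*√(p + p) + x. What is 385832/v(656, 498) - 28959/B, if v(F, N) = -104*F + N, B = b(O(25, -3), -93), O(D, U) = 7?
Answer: (-771664*√186 + 981989029*I)/(33863*(-7*I + 4*√186)) ≈ -72.709 + 522.25*I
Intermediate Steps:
b(x, p) = x + 4*√2*√p (b(x, p) = 4*√(2*p) + x = 4*(√2*√p) + x = 4*√2*√p + x = x + 4*√2*√p)
B = 7 + 4*I*√186 (B = 7 + 4*√2*√(-93) = 7 + 4*√2*(I*√93) = 7 + 4*I*√186 ≈ 7.0 + 54.553*I)
v(F, N) = N - 104*F
385832/v(656, 498) - 28959/B = 385832/(498 - 104*656) - 28959/(7 + 4*I*√186) = 385832/(498 - 68224) - 28959/(7 + 4*I*√186) = 385832/(-67726) - 28959/(7 + 4*I*√186) = 385832*(-1/67726) - 28959/(7 + 4*I*√186) = -192916/33863 - 28959/(7 + 4*I*√186)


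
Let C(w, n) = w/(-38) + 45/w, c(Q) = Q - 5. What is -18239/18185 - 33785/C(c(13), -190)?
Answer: -93400804897/14966255 ≈ -6240.8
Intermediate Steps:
c(Q) = -5 + Q
C(w, n) = 45/w - w/38 (C(w, n) = w*(-1/38) + 45/w = -w/38 + 45/w = 45/w - w/38)
-18239/18185 - 33785/C(c(13), -190) = -18239/18185 - 33785/(45/(-5 + 13) - (-5 + 13)/38) = -18239*1/18185 - 33785/(45/8 - 1/38*8) = -18239/18185 - 33785/(45*(1/8) - 4/19) = -18239/18185 - 33785/(45/8 - 4/19) = -18239/18185 - 33785/823/152 = -18239/18185 - 33785*152/823 = -18239/18185 - 5135320/823 = -93400804897/14966255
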